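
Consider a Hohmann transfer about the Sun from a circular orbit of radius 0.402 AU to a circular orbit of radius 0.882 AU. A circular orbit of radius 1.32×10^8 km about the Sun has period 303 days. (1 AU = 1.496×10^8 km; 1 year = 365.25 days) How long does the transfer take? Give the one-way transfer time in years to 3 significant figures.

t = 0.257 years

From Kepler's third law T² = 4π²r³/μ at r = 1.32×10^8 km, T = 303 days = 303 × 86400 s = 2.61792×10^7 s: μ = 4π²r³/T² = 1.32486×10^11 km³/s².
In km: r₁ = 0.402 × 1.496×10^8 = 6.01392×10^7 km; r₂ = 0.882 × 1.496×10^8 = 1.319472×10^8 km.
The Hohmann ellipse has a_t = (r₁ + r₂)/2 = 9.60432×10^7 km.
Half the transfer-orbit period gives t = π√(a_t³/μ) = 8.124×10^6 s.
Converting: 8.124×10^6 s ÷ 3.15576×10^7 s/year (365.25 × 86400) = 0.257 years.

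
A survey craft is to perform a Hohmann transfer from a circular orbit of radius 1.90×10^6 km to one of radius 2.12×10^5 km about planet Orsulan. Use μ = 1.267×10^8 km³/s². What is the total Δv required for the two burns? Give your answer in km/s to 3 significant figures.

Semi-major axis of the transfer orbit: a_t = (1.900×10^6 + 2.120×10^5)/2 = 1.056×10^6 km.
At r₁ the circular-orbit speed is v₁ = √(μ/r₁) = 8.166 km/s.
Transfer-orbit speed at r₁ (vis-viva): v_a = √[μ(2/r₁ − 1/a_t)] = 3.659 km/s.
First burn Δv₁ = |v_a − v₁| = 4.507 km/s.
Circular speed at r₂: v₂ = √(μ/r₂) = 24.447 km/s.
Transfer-orbit speed at r₂: v_p = √[μ(2/r₂ − 1/a_t)] = 32.792 km/s.
Second burn Δv₂ = |v₂ − v_p| = 8.345 km/s.
Δv = Δv₁ + Δv₂ = 4.507 + 8.345 = 12.85 km/s.

Δv = 12.9 km/s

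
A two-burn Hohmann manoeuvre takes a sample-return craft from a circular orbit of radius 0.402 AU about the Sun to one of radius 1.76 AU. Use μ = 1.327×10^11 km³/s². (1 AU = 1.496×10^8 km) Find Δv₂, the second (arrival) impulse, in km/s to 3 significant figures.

In km: r₁ = 0.402 × 1.496×10^8 = 6.01392×10^7 km; r₂ = 1.76 × 1.496×10^8 = 2.63296×10^8 km.
The Hohmann ellipse has a_t = (r₁ + r₂)/2 = 1.617176×10^8 km.
On the circular orbit at r = 2.63296×10^8 km, v_c = √(μ/r) = 22.45 km/s.
Vis-viva on the transfer ellipse at r = 2.63296×10^8 km gives v_t = √[μ(2/r − 1/a_t)] = 13.69 km/s.
Δv₂ = |v_t − v_c| = |13.69 − 22.45| = 8.760 km/s.

Δv₂ = 8.76 km/s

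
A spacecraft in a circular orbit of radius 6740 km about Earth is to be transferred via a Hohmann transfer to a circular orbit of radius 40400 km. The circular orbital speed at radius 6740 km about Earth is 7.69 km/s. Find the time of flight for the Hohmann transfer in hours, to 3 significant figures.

t = 5.00 hours

From the circular-orbit relation v² = μ/r at r = 6740 km: μ = v²r = (7.69)² × 6740 = 3.98577×10^5 km³/s².
The Hohmann ellipse has a_t = (r₁ + r₂)/2 = 23570 km.
Half the transfer-orbit period gives t = π√(a_t³/μ) = 18010 s.
Converting: 18010 s ÷ 3600 s/hour = 5.00 hours.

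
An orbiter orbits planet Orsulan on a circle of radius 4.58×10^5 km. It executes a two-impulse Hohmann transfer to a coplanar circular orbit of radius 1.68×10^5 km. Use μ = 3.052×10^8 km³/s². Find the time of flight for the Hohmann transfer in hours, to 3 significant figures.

t = 8.75 hours

The Hohmann ellipse has a_t = (r₁ + r₂)/2 = 3.130×10^5 km.
By Kepler's third law the transfer-orbit period is T = 2π√(a_t³/μ), so t = T/2 = 31490 s.
Converting: 31490 s ÷ 3600 s/hour = 8.75 hours.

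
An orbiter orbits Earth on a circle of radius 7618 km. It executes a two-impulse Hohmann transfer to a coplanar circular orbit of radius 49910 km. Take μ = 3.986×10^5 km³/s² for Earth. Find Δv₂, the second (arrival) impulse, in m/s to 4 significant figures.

Δv₂ = 1372 m/s

Transfer-ellipse semi-major axis a_t = (r₁ + r₂)/2 = (7618 + 49910)/2 = 28764 km.
On the circular orbit at r = 49910 km, v_c = √(μ/r) = 2.826 km/s.
Vis-viva on the transfer ellipse at r = 49910 km gives v_t = √[μ(2/r − 1/a_t)] = 1.454 km/s.
Δv₂ = |v_t − v_c| = |1.454 − 2.826| = 1.372 km/s.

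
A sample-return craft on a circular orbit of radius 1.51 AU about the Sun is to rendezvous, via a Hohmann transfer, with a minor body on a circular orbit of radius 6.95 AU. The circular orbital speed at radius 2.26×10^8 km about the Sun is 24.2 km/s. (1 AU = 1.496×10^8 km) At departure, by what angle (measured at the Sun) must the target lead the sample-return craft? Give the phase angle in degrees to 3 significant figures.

From the circular-orbit relation v² = μ/r at r = 2.26×10^8 km: μ = v²r = (24.2)² × 2.26×10^8 = 1.32355×10^11 km³/s².
In km: r₁ = 1.51 × 1.496×10^8 = 2.25896×10^8 km; r₂ = 6.95 × 1.496×10^8 = 1.03972×10^9 km.
The Hohmann ellipse has a_t = (r₁ + r₂)/2 = 6.32808×10^8 km.
The half-period of the transfer ellipse is t = π√(a_t³/μ) = 1.3746×10^8 s.
The target's mean motion on its circular orbit is ω₂ = √(μ/r₂³) = 1.0852×10^-8 rad/s.
Angle swept by the target during transfer: ω₂·t = 1.4917 rad = 85.47°.
Arrival is 180° from departure on the ellipse, so φ = 180° − 85.47° = 94.5°.

φ = 94.5°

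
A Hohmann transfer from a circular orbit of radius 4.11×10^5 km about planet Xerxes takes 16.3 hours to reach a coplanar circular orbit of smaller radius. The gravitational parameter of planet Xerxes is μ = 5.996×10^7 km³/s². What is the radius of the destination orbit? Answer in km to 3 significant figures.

r₂ = 1.40×10^5 km

Transfer time t = 16.3 hours = 58680 s, and t = π√(a_t³/μ).
So a_t = (μ t²/π²)^(1/3) = (5.996×10^7 × (58680)² / π²)^(1/3) = 2.7554×10^5 km.
Since a_t = (r₁ + r₂)/2, r₂ = 2a_t − r₁ = 2×2.7554×10^5 − 4.110×10^5 = 1.4008×10^5 km.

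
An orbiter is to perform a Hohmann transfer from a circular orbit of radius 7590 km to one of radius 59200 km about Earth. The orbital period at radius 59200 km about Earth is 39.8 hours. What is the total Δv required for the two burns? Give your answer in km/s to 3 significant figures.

From Kepler's third law T² = 4π²r³/μ at r = 59200 km, T = 39.8 hours = 39.8 × 3600 s = 1.4328×10^5 s: μ = 4π²r³/T² = 3.98982×10^5 km³/s².
The Hohmann ellipse has a_t = (r₁ + r₂)/2 = 33395 km.
At r₁ the circular-orbit speed is v₁ = √(μ/r₁) = 7.250 km/s.
Transfer-orbit speed at r₁ (v² = μ(2/r − 1/a)): v_p = √[μ(2/r₁ − 1/a_t)] = 9.653 km/s.
First burn Δv₁ = |v_p − v₁| = 2.403 km/s.
At r₂, v₂ = √(μ/r₂) = 2.596 km/s.
Transfer-orbit speed at r₂: v_a = √[μ(2/r₂ − 1/a_t)] = 1.238 km/s.
Second burn Δv₂ = |v₂ − v_a| = 1.358 km/s.
Δv = Δv₁ + Δv₂ = 2.403 + 1.358 = 3.761 km/s.

Δv = 3.76 km/s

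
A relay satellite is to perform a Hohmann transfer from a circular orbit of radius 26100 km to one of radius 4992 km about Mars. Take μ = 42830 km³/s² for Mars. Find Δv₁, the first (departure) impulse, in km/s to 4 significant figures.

Δv₁ = 0.5551 km/s

Semi-major axis of the transfer orbit: a_t = (26100 + 4992)/2 = 15546 km.
Circular speed at r = 26100 km: v_c = √(μ/r) = 1.281 km/s.
Transfer-orbit speed at the same r (vis-viva, a = a_t): v_t = √[μ(2/r − 1/a_t)] = 0.7259 km/s.
Δv₁ = |v_t − v_c| = |0.7259 − 1.281| = 0.5551 km/s.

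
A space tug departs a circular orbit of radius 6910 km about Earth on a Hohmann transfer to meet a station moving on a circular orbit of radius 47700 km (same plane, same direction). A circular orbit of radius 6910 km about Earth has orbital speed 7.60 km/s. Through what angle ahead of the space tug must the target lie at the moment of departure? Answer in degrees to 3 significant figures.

From the circular-orbit relation v² = μ/r at r = 6910 km: μ = v²r = (7.60)² × 6910 = 3.99122×10^5 km³/s².
The Hohmann ellipse has a_t = (r₁ + r₂)/2 = 27305 km.
Transfer time t = π√(a_t³/μ) = 22437 s.
Target angular speed ω₂ = √(μ/r₂³) = 6.0642×10^-5 rad/s.
Angle swept by the target during transfer: ω₂·t = 1.3606 rad = 77.96°.
The space tug traverses 180° on the transfer ellipse, so the target must lead by 180° − 77.96° = 102°.

φ = 102°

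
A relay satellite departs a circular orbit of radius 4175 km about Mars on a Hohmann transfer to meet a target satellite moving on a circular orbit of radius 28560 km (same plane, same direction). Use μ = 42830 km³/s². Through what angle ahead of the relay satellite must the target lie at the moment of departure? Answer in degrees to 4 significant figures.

φ = 101.9°

The Hohmann ellipse has a_t = (r₁ + r₂)/2 = 16367.5 km.
Transfer time t = π√(a_t³/μ) = 31790 s.
Target angular speed ω₂ = √(μ/r₂³) = 4.288×10^-5 rad/s.
Angle swept by the target during transfer: ω₂·t = 1.363 rad = 78.09°.
The relay satellite traverses 180° on the transfer ellipse, so the target must lead by 180° − 78.09° = 101.9°.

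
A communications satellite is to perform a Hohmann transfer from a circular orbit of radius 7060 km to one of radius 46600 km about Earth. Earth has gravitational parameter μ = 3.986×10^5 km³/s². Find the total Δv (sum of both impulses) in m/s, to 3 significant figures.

Transfer-ellipse semi-major axis a_t = (r₁ + r₂)/2 = (7060 + 46600)/2 = 26830 km.
At r₁ the circular-orbit speed is v₁ = √(μ/r₁) = 7.514 km/s.
Transfer-orbit speed at r₁ (vis-viva equation): v_p = √[μ(2/r₁ − 1/a_t)] = 9.903 km/s.
First burn Δv₁ = |v_p − v₁| = 2.389 km/s.
Circular speed at r₂: v₂ = √(μ/r₂) = 2.9247 km/s.
Transfer-orbit speed at r₂: v_a = √[μ(2/r₂ − 1/a_t)] = 1.5003 km/s.
Second burn Δv₂ = |v₂ − v_a| = 1.424 km/s.
Total Δv = Δv₁ + Δv₂ = 3.813 km/s.

Δv = 3810 m/s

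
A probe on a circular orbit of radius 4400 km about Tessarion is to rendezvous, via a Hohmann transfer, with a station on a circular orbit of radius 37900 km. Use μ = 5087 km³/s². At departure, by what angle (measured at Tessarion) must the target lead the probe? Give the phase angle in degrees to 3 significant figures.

Semi-major axis of the transfer orbit: a_t = (4400 + 37900)/2 = 21150 km.
The half-period of the transfer ellipse is t = π√(a_t³/μ) = 1.35483×10^5 s.
The target's mean motion on its circular orbit is ω₂ = √(μ/r₂³) = 9.66656×10^-6 rad/s.
Angle swept by the target during transfer: ω₂·t = 1.3097 rad = 75.04°.
Arrival is 180° from departure on the ellipse, so φ = 180° − 75.04° = 105°.

φ = 105°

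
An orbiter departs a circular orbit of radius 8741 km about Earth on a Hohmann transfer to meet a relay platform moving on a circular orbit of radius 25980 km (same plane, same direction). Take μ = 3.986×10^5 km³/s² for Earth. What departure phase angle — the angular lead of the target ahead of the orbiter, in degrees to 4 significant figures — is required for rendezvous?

φ = 81.68°

The Hohmann ellipse has a_t = (r₁ + r₂)/2 = 17360.5 km.
Transfer time t = π√(a_t³/μ) = 11380 s.
The target's mean motion on its circular orbit is ω₂ = √(μ/r₂³) = 1.508×10^-4 rad/s.
Angle swept by the target during transfer: ω₂·t = 1.716 rad = 98.32°.
The orbiter traverses 180° on the transfer ellipse, so the target must lead by 180° − 98.32° = 81.68°.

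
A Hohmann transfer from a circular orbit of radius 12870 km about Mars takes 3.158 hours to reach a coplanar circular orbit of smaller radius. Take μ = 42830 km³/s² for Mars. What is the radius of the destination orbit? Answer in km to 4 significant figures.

Transfer time t = 3.158 hours = 11368.8 s, and t = π√(a_t³/μ).
So a_t = (μ t²/π²)^(1/3) = (42830 × (11368.8)² / π²)^(1/3) = 8246.9 km.
Since a_t = (r₁ + r₂)/2, r₂ = 2a_t − r₁ = 2×8246.9 − 12870 = 3623.8 km.

r₂ = 3624 km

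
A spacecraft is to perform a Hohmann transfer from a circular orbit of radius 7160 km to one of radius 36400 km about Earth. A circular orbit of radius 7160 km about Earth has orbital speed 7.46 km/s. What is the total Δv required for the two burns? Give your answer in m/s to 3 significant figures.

Δv = 3600 m/s

From the circular-orbit relation v² = μ/r at r = 7160 km: μ = v²r = (7.46)² × 7160 = 3.98465×10^5 km³/s².
The Hohmann ellipse has a_t = (r₁ + r₂)/2 = 21780 km.
Circular speed at r₁: v₁ = √(μ/r₁) = √(3.98465×10^5/7160) = 7.460 km/s.
Transfer-orbit speed at r₁ (vis-viva): v_p = √[μ(2/r₁ − 1/a_t)] = 9.644 km/s.
First burn Δv₁ = |v_p − v₁| = 2.184 km/s.
Circular speed at r₂: v₂ = √(μ/r₂) = 3.309 km/s.
Transfer-orbit speed at r₂: v_a = √[μ(2/r₂ − 1/a_t)] = 1.897 km/s.
Second burn Δv₂ = |v₂ − v_a| = 1.412 km/s.
Total Δv = Δv₁ + Δv₂ = 3.596 km/s.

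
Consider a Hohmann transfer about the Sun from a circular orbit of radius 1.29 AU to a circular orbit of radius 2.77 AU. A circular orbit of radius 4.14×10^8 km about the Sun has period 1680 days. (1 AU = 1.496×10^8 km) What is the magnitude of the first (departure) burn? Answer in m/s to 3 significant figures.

Δv₁ = 4410 m/s

From Kepler's third law T² = 4π²r³/μ at r = 4.14×10^8 km, T = 1680 days = 1680 × 86400 s = 1.45152×10^8 s: μ = 4π²r³/T² = 1.32958×10^11 km³/s².
In km: r₁ = 1.29 × 1.496×10^8 = 1.92984×10^8 km; r₂ = 2.77 × 1.496×10^8 = 4.14392×10^8 km.
The Hohmann ellipse has a_t = (r₁ + r₂)/2 = 3.03688×10^8 km.
On the circular orbit at r = 1.92984×10^8 km, v_c = √(μ/r) = 26.248 km/s.
Transfer-orbit speed at the same r (vis-viva, a = a_t): v_t = √[μ(2/r − 1/a_t)] = 30.661 km/s.
Δv₁ = |v_t − v_c| = |30.661 − 26.248| = 4.413 km/s.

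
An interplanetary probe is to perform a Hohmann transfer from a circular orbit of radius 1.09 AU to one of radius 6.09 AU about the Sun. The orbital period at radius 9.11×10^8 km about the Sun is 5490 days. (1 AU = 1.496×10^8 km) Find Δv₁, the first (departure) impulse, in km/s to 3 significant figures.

Δv₁ = 8.63 km/s

From Kepler's third law T² = 4π²r³/μ at r = 9.11×10^8 km, T = 5490 days = 5490 × 86400 s = 4.74336×10^8 s: μ = 4π²r³/T² = 1.32661×10^11 km³/s².
In km: r₁ = 1.09 × 1.496×10^8 = 1.63064×10^8 km; r₂ = 6.09 × 1.496×10^8 = 9.11064×10^8 km.
Transfer-ellipse semi-major axis a_t = (r₁ + r₂)/2 = (1.63064×10^8 + 9.11064×10^8)/2 = 5.37064×10^8 km.
On the circular orbit at r = 1.63064×10^8 km, v_c = √(μ/r) = 28.523 km/s.
Vis-viva on the transfer ellipse at r = 1.63064×10^8 km gives v_t = √[μ(2/r − 1/a_t)] = 37.150 km/s.
Δv₁ = |v_t − v_c| = |37.150 − 28.523| = 8.627 km/s.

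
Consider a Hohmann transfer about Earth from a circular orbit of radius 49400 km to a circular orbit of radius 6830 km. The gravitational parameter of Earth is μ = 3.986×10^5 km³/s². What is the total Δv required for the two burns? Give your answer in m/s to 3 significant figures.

Semi-major axis of the transfer orbit: a_t = (49400 + 6830)/2 = 28115 km.
Circular speed at r₁: v₁ = √(μ/r₁) = √(3.986×10^5/49400) = 2.84057 km/s.
Transfer-orbit speed at r₁ (vis-viva equation): v_a = √[μ(2/r₁ − 1/a_t)] = 1.40006 km/s.
First burn Δv₁ = |v_a − v₁| = 1.44051 km/s.
At r₂, v₂ = √(μ/r₂) = 7.6393832 km/s.
Transfer-orbit speed at r₂: v_p = √[μ(2/r₂ − 1/a_t)] = 10.126345 km/s.
Second burn Δv₂ = |v₂ − v_p| = 2.48696 km/s.
Δv = Δv₁ + Δv₂ = 1.44051 + 2.48696 = 3.927 km/s.

Δv = 3930 m/s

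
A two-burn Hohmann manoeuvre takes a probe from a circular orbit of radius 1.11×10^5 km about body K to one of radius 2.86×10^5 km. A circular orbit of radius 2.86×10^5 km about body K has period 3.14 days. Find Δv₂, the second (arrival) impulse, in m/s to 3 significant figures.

Δv₂ = 1670 m/s

From Kepler's third law T² = 4π²r³/μ at r = 2.86×10^5 km, T = 3.14 days = 3.14 × 86400 s = 2.71296×10^5 s: μ = 4π²r³/T² = 1.25479×10^7 km³/s².
Semi-major axis of the transfer orbit: a_t = (1.110×10^5 + 2.860×10^5)/2 = 1.985×10^5 km.
Circular speed at r = 2.860×10^5 km: v_c = √(μ/r) = 6.624 km/s.
Transfer-orbit speed at the same r (vis-viva, a = a_t): v_t = √[μ(2/r − 1/a_t)] = 4.953 km/s.
Δv₂ = |v_t − v_c| = |4.953 − 6.624| = 1.671 km/s.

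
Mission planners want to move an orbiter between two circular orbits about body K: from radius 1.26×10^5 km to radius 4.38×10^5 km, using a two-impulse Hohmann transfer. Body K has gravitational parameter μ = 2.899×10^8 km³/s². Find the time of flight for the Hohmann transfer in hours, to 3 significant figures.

The Hohmann ellipse has a_t = (r₁ + r₂)/2 = 2.820×10^5 km.
By Kepler's third law the transfer-orbit period is T = 2π√(a_t³/μ), so t = T/2 = 27631 s.
Converting: 27631 s ÷ 3600 s/hour = 7.68 hours.

t = 7.68 hours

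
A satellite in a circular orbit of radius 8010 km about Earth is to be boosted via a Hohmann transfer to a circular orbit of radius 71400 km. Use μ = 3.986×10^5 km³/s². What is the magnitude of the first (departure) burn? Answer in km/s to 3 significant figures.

Δv₁ = 2.41 km/s

Semi-major axis of the transfer orbit: a_t = (8010 + 71400)/2 = 39705 km.
On the circular orbit at r = 8010 km, v_c = √(μ/r) = 7.0543 km/s.
Vis-viva on the transfer ellipse at r = 8010 km gives v_t = √[μ(2/r − 1/a_t)] = 9.4597 km/s.
Δv₁ = |v_t − v_c| = |9.4597 − 7.0543| = 2.405 km/s.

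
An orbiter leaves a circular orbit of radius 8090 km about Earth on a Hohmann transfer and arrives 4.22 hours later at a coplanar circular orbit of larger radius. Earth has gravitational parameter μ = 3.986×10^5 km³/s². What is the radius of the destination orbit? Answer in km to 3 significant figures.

r₂ = 34000 km

Transfer time t = 4.22 hours = 15192 s, and t = π√(a_t³/μ).
So a_t = (μ t²/π²)^(1/3) = (3.986×10^5 × (15192)² / π²)^(1/3) = 21045 km.
Since a_t = (r₁ + r₂)/2, r₂ = 2a_t − r₁ = 2×21045 − 8090 = 34000 km.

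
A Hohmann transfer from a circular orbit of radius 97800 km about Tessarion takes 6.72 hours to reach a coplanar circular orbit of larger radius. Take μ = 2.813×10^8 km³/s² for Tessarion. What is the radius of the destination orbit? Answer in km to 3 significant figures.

Transfer time t = 6.72 hours = 24192 s, and t = π√(a_t³/μ).
So a_t = (μ t²/π²)^(1/3) = (2.813×10^8 × (24192)² / π²)^(1/3) = 2.5551×10^5 km.
Since a_t = (r₁ + r₂)/2, r₂ = 2a_t − r₁ = 2×2.5551×10^5 − 97800 = 4.1322×10^5 km.

r₂ = 4.13×10^5 km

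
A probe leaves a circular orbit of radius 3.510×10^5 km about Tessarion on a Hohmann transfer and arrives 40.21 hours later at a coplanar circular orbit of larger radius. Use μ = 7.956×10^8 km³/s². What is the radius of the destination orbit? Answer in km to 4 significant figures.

Transfer time t = 40.21 hours = 1.44756×10^5 s, and t = π√(a_t³/μ).
So a_t = (μ t²/π²)^(1/3) = (7.956×10^8 × (1.44756×10^5)² / π²)^(1/3) = 1.1909×10^6 km.
Since a_t = (r₁ + r₂)/2, r₂ = 2a_t − r₁ = 2×1.1909×10^6 − 3.510×10^5 = 2.0308×10^6 km.

r₂ = 2.031×10^6 km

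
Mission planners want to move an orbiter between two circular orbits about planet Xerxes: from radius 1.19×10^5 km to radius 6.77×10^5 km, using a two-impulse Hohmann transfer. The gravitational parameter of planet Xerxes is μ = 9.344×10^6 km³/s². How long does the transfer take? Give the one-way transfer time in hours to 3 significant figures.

t = 71.7 hours

Transfer-ellipse semi-major axis a_t = (r₁ + r₂)/2 = (1.190×10^5 + 6.770×10^5)/2 = 3.980×10^5 km.
Half the transfer-orbit period gives t = π√(a_t³/μ) = 2.581×10^5 s.
Converting: 2.581×10^5 s ÷ 3600 s/hour = 71.7 hours.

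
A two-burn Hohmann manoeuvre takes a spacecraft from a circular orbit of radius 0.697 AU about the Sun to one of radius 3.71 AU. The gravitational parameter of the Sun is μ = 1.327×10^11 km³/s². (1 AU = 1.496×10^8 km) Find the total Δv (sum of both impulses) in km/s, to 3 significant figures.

Δv = 17.4 km/s

In km: r₁ = 0.697 × 1.496×10^8 = 1.042712×10^8 km; r₂ = 3.71 × 1.496×10^8 = 5.55016×10^8 km.
Semi-major axis of the transfer orbit: a_t = (1.042712×10^8 + 5.55016×10^8)/2 = 3.296436×10^8 km.
At r₁ the circular-orbit speed is v₁ = √(μ/r₁) = 35.674 km/s.
Transfer-orbit speed at r₁ (v² = μ(2/r − 1/a)): v_p = √[μ(2/r₁ − 1/a_t)] = 46.290 km/s.
First burn Δv₁ = |v_p − v₁| = 10.616 km/s.
Circular speed at r₂: v₂ = √(μ/r₂) = 15.4626 km/s.
Transfer-orbit speed at r₂: v_a = √[μ(2/r₂ − 1/a_t)] = 8.69646 km/s.
Second burn Δv₂ = |v₂ − v_a| = 6.7661 km/s.
Δv = Δv₁ + Δv₂ = 10.616 + 6.7661 = 17.38 km/s.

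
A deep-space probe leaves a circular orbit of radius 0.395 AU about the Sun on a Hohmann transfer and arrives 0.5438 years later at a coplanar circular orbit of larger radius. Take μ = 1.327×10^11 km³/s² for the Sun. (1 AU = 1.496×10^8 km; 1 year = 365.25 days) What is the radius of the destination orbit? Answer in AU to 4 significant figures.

In km: r₁ = 0.395 × 1.496×10^8 = 5.9092×10^7 km.
Transfer time t = 0.5438 years × 365.25 × 86400 s = 1.716102288×10^7 s, and t = π√(a_t³/μ).
So a_t = (μ t²/π²)^(1/3) = (1.327×10^11 × (1.716102288×10^7)² / π²)^(1/3) = 1.5820×10^8 km.
Since a_t = (r₁ + r₂)/2, r₂ = 2a_t − r₁ = 2×1.5820×10^8 − 5.9092×10^7 = 2.57308×10^8 km.
In AU: r₂ = 2.57308×10^8 / 1.496×10^8 = 1.720 AU.

r₂ = 1.720 AU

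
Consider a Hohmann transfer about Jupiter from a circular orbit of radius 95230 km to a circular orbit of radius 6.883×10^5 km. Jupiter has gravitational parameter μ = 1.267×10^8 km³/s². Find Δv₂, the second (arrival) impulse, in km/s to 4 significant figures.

Δv₂ = 6.878 km/s

Transfer-ellipse semi-major axis a_t = (r₁ + r₂)/2 = (95230 + 6.883×10^5)/2 = 3.91765×10^5 km.
Circular speed at r = 6.883×10^5 km: v_c = √(μ/r) = 13.567 km/s.
Transfer-orbit speed at the same r (vis-viva, a = a_t): v_t = √[μ(2/r − 1/a_t)] = 6.6892 km/s.
Δv₂ = |v_t − v_c| = |6.6892 − 13.567| = 6.878 km/s.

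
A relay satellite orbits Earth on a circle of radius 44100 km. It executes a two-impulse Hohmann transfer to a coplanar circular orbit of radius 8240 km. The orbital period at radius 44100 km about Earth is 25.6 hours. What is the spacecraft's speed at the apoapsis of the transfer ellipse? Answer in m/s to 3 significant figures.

From Kepler's third law T² = 4π²r³/μ at r = 44100 km, T = 25.6 hours = 25.6 × 3600 s = 92160 s: μ = 4π²r³/T² = 3.98649×10^5 km³/s².
Transfer-ellipse semi-major axis a_t = (r₁ + r₂)/2 = (44100 + 8240)/2 = 26170 km.
At apoapsis, r = 44100 km.
Vis-viva: v = √[μ(2/r − 1/a_t)] = √[3.98649×10^5 × (2/44100 − 1/26170)] = 1.687 km/s.

v = 1690 m/s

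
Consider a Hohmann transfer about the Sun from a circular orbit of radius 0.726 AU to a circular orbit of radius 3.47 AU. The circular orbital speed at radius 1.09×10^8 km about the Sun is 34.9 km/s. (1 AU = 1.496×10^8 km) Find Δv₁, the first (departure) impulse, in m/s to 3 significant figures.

Δv₁ = 10000 m/s

From the circular-orbit relation v² = μ/r at r = 1.09×10^8 km: μ = v²r = (34.9)² × 1.09×10^8 = 1.32763×10^11 km³/s².
In km: r₁ = 0.726 × 1.496×10^8 = 1.086096×10^8 km; r₂ = 3.47 × 1.496×10^8 = 5.19112×10^8 km.
Transfer-ellipse semi-major axis a_t = (r₁ + r₂)/2 = (1.086096×10^8 + 5.19112×10^8)/2 = 3.138608×10^8 km.
On the circular orbit at r = 1.086096×10^8 km, v_c = √(μ/r) = 34.96 km/s.
Vis-viva on the transfer ellipse at r = 1.086096×10^8 km gives v_t = √[μ(2/r − 1/a_t)] = 44.96 km/s.
Δv₁ = |v_t − v_c| = |44.96 − 34.96| = 10.00 km/s.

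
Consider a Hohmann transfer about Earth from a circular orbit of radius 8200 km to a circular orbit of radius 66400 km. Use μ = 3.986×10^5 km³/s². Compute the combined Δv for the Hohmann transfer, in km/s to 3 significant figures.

Transfer-ellipse semi-major axis a_t = (r₁ + r₂)/2 = (8200 + 66400)/2 = 37300 km.
Circular speed at r₁: v₁ = √(μ/r₁) = √(3.986×10^5/8200) = 6.972070 km/s.
On the transfer ellipse at r₁, v² = μ(2/r − 1/a) gives v_p = √[μ(2/r₁ − 1/a_t)] = 9.302321 km/s.
First burn Δv₁ = |v_p − v₁| = 2.3303 km/s.
Circular speed at r₂: v₂ = √(μ/r₂) = 2.4501 km/s.
Transfer-orbit speed at r₂: v_a = √[μ(2/r₂ − 1/a_t)] = 1.1488 km/s.
Second burn Δv₂ = |v₂ − v_a| = 1.3013 km/s.
Δv = Δv₁ + Δv₂ = 2.3303 + 1.3013 = 3.632 km/s.

Δv = 3.63 km/s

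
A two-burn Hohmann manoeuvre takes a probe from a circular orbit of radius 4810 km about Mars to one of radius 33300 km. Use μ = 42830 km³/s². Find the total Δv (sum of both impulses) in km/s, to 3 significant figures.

The Hohmann ellipse has a_t = (r₁ + r₂)/2 = 19055 km.
At r₁ the circular-orbit speed is v₁ = √(μ/r₁) = 2.9840 km/s.
On the transfer ellipse at r₁, vis-viva gives v_p = √[μ(2/r₁ − 1/a_t)] = 3.9447 km/s.
First burn Δv₁ = |v_p − v₁| = 0.9607 km/s.
At r₂, v₂ = √(μ/r₂) = 1.1341 km/s.
Transfer-orbit speed at r₂: v_a = √[μ(2/r₂ − 1/a_t)] = 0.56980 km/s.
Second burn Δv₂ = |v₂ − v_a| = 0.5643 km/s.
Total Δv = Δv₁ + Δv₂ = 1.525 km/s.

Δv = 1.53 km/s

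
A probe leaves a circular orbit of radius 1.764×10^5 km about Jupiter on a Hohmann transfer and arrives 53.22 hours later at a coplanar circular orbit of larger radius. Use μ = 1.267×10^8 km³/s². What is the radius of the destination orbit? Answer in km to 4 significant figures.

Transfer time t = 53.22 hours = 1.91592×10^5 s, and t = π√(a_t³/μ).
So a_t = (μ t²/π²)^(1/3) = (1.267×10^8 × (1.91592×10^5)² / π²)^(1/3) = 7.7817×10^5 km.
Since a_t = (r₁ + r₂)/2, r₂ = 2a_t − r₁ = 2×7.7817×10^5 − 1.764×10^5 = 1.37994×10^6 km.

r₂ = 1.380×10^6 km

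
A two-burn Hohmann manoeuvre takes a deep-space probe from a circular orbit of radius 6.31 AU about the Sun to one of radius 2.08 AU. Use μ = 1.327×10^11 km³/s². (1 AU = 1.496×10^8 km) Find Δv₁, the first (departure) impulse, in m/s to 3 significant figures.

In km: r₁ = 6.31 × 1.496×10^8 = 9.43976×10^8 km; r₂ = 2.08 × 1.496×10^8 = 3.11168×10^8 km.
The Hohmann ellipse has a_t = (r₁ + r₂)/2 = 6.27572×10^8 km.
Circular speed at r = 9.43976×10^8 km: v_c = √(μ/r) = 11.8565 km/s.
Vis-viva on the transfer ellipse at r = 9.43976×10^8 km gives v_t = √[μ(2/r − 1/a_t)] = 8.34873 km/s.
Δv₁ = |v_t − v_c| = |8.34873 − 11.8565| = 3.508 km/s.

Δv₁ = 3510 m/s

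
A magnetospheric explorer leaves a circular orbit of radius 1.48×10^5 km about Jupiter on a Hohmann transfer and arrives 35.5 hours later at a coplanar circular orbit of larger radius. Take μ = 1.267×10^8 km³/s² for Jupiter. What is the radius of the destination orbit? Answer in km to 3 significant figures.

r₂ = 1.04×10^6 km

Transfer time t = 35.5 hours = 1.278×10^5 s, and t = π√(a_t³/μ).
So a_t = (μ t²/π²)^(1/3) = (1.267×10^8 × (1.278×10^5)² / π²)^(1/3) = 5.9408×10^5 km.
Since a_t = (r₁ + r₂)/2, r₂ = 2a_t − r₁ = 2×5.9408×10^5 − 1.480×10^5 = 1.04016×10^6 km.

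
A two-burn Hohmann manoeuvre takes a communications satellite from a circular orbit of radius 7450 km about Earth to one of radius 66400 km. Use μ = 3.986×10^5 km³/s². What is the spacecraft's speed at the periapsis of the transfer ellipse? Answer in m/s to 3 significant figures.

Transfer-ellipse semi-major axis a_t = (r₁ + r₂)/2 = (7450 + 66400)/2 = 36925 km.
The periapsis of the transfer ellipse is at r = 7450 km.
From the vis-viva equation, v = √[μ(2/r − 1/a_t)] = 9.809 km/s.

v = 9810 m/s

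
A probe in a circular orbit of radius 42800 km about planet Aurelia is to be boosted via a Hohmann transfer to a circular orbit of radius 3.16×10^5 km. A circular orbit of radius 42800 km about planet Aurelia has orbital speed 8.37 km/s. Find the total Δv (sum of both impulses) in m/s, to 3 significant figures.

Δv = 4310 m/s

From the circular-orbit relation v² = μ/r at r = 42800 km: μ = v²r = (8.37)² × 42800 = 2.99844×10^6 km³/s².
The Hohmann ellipse has a_t = (r₁ + r₂)/2 = 1.794×10^5 km.
Circular speed at r₁: v₁ = √(μ/r₁) = √(2.99844×10^6/42800) = 8.37000 km/s.
On the transfer ellipse at r₁, vis-viva gives v_p = √[μ(2/r₁ − 1/a_t)] = 11.1086 km/s.
First burn Δv₁ = |v_p − v₁| = 2.7386 km/s.
At r₂, v₂ = √(μ/r₂) = 3.0804 km/s.
Transfer-orbit speed at r₂: v_a = √[μ(2/r₂ − 1/a_t)] = 1.5046 km/s.
Second burn Δv₂ = |v₂ − v_a| = 1.5758 km/s.
Total Δv = Δv₁ + Δv₂ = 4.314 km/s.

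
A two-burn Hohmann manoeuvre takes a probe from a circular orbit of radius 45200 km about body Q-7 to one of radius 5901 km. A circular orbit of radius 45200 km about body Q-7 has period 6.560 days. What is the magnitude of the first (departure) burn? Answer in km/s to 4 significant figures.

Δv₁ = 0.2603 km/s

From Kepler's third law T² = 4π²r³/μ at r = 45200 km, T = 6.560 days = 6.560 × 86400 s = 5.66784×10^5 s: μ = 4π²r³/T² = 11348.5 km³/s².
Transfer-ellipse semi-major axis a_t = (r₁ + r₂)/2 = (45200 + 5901)/2 = 25550.5 km.
On the circular orbit at r = 45200 km, v_c = √(μ/r) = 0.5011 km/s.
Vis-viva on the transfer ellipse at r = 45200 km gives v_t = √[μ(2/r − 1/a_t)] = 0.2408 km/s.
Δv₁ = |v_t − v_c| = |0.2408 − 0.5011| = 0.2603 km/s.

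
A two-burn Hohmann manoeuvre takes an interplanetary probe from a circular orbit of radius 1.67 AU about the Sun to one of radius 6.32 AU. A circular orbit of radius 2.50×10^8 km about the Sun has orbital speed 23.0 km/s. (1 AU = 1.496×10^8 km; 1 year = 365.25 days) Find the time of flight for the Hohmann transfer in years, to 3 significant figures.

t = 4.00 years

From the circular-orbit relation v² = μ/r at r = 2.50×10^8 km: μ = v²r = (23.0)² × 2.50×10^8 = 1.32250×10^11 km³/s².
In km: r₁ = 1.67 × 1.496×10^8 = 2.49832×10^8 km; r₂ = 6.32 × 1.496×10^8 = 9.45472×10^8 km.
The Hohmann ellipse has a_t = (r₁ + r₂)/2 = 5.97652×10^8 km.
By Kepler's third law the transfer-orbit period is T = 2π√(a_t³/μ), so t = T/2 = 1.262×10^8 s.
Converting: 1.262×10^8 s ÷ 3.15576×10^7 s/year (365.25 × 86400) = 4.00 years.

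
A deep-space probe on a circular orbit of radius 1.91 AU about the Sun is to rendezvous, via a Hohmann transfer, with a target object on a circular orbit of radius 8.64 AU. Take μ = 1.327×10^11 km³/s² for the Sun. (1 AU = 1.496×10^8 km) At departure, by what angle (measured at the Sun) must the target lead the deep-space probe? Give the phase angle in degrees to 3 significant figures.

φ = 94.1°

In km: r₁ = 1.91 × 1.496×10^8 = 2.85736×10^8 km; r₂ = 8.64 × 1.496×10^8 = 1.292544×10^9 km.
Semi-major axis of the transfer orbit: a_t = (2.85736×10^8 + 1.292544×10^9)/2 = 7.8914×10^8 km.
The half-period of the transfer ellipse is t = π√(a_t³/μ) = 1.9118×10^8 s.
Target angular speed ω₂ = √(μ/r₂³) = 7.8391×10^-9 rad/s.
Angle swept by the target during transfer: ω₂·t = 1.4987 rad = 85.87°.
The deep-space probe traverses 180° on the transfer ellipse, so the target must lead by 180° − 85.87° = 94.1°.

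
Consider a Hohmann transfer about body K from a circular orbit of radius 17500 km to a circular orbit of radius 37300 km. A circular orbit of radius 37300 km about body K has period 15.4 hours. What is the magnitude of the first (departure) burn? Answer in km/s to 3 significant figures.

From Kepler's third law T² = 4π²r³/μ at r = 37300 km, T = 15.4 hours = 15.4 × 3600 s = 55440 s: μ = 4π²r³/T² = 6.66561×10^5 km³/s².
Semi-major axis of the transfer orbit: a_t = (17500 + 37300)/2 = 27400 km.
Circular speed at r = 17500 km: v_c = √(μ/r) = 6.172 km/s.
Transfer-orbit speed at the same r (vis-viva, a = a_t): v_t = √[μ(2/r − 1/a_t)] = 7.201 km/s.
Δv₁ = |v_t − v_c| = |7.201 − 6.172| = 1.029 km/s.

Δv₁ = 1.03 km/s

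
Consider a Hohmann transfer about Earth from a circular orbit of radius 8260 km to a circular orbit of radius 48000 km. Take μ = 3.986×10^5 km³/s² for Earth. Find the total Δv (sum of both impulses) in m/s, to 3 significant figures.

Δv = 3450 m/s

Semi-major axis of the transfer orbit: a_t = (8260 + 48000)/2 = 28130 km.
At r₁ the circular-orbit speed is v₁ = √(μ/r₁) = 6.9467 km/s.
Transfer-orbit speed at r₁ (vis-viva): v_p = √[μ(2/r₁ − 1/a_t)] = 9.0743 km/s.
First burn Δv₁ = |v_p − v₁| = 2.128 km/s.
At r₂, v₂ = √(μ/r₂) = 2.882 km/s.
Transfer-orbit speed at r₂: v_a = √[μ(2/r₂ − 1/a_t)] = 1.562 km/s.
Second burn Δv₂ = |v₂ − v_a| = 1.320 km/s.
Δv = Δv₁ + Δv₂ = 2.128 + 1.320 = 3.448 km/s.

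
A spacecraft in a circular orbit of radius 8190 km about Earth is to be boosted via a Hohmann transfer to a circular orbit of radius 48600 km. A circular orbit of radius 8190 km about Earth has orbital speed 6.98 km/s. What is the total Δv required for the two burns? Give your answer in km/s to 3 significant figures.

From the circular-orbit relation v² = μ/r at r = 8190 km: μ = v²r = (6.98)² × 8190 = 3.99020×10^5 km³/s².
Semi-major axis of the transfer orbit: a_t = (8190 + 48600)/2 = 28395 km.
Circular speed at r₁: v₁ = √(μ/r₁) = √(3.99020×10^5/8190) = 6.980 km/s.
On the transfer ellipse at r₁, vis-viva equation gives v_p = √[μ(2/r₁ − 1/a_t)] = 9.132 km/s.
First burn Δv₁ = |v_p − v₁| = 2.152 km/s.
Circular speed at r₂: v₂ = √(μ/r₂) = 2.865 km/s.
Transfer-orbit speed at r₂: v_a = √[μ(2/r₂ − 1/a_t)] = 1.539 km/s.
Second burn Δv₂ = |v₂ − v_a| = 1.326 km/s.
Total Δv = Δv₁ + Δv₂ = 3.478 km/s.

Δv = 3.48 km/s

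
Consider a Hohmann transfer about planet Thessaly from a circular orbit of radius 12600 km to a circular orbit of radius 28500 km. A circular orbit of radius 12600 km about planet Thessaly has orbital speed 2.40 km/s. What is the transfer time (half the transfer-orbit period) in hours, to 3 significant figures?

From the circular-orbit relation v² = μ/r at r = 12600 km: μ = v²r = (2.40)² × 12600 = 72576.0 km³/s².
Transfer-ellipse semi-major axis a_t = (r₁ + r₂)/2 = (12600 + 28500)/2 = 20550 km.
Half the transfer-orbit period gives t = π√(a_t³/μ) = 34350 s.
Converting: 34350 s ÷ 3600 s/hour = 9.54 hours.

t = 9.54 hours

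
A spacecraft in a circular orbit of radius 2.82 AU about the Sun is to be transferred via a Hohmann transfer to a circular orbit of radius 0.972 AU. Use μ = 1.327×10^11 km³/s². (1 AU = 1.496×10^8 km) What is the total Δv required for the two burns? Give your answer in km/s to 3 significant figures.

Δv = 11.7 km/s

In km: r₁ = 2.82 × 1.496×10^8 = 4.21872×10^8 km; r₂ = 0.972 × 1.496×10^8 = 1.454112×10^8 km.
The Hohmann ellipse has a_t = (r₁ + r₂)/2 = 2.836416×10^8 km.
At r₁ the circular-orbit speed is v₁ = √(μ/r₁) = 17.736 km/s.
Transfer-orbit speed at r₁ (vis-viva): v_a = √[μ(2/r₁ − 1/a_t)] = 12.699 km/s.
First burn Δv₁ = |v_a − v₁| = 5.037 km/s.
Circular speed at r₂: v₂ = √(μ/r₂) = 30.209 km/s.
Transfer-orbit speed at r₂: v_p = √[μ(2/r₂ − 1/a_t)] = 36.842 km/s.
Second burn Δv₂ = |v₂ − v_p| = 6.633 km/s.
Total Δv = Δv₁ + Δv₂ = 11.67 km/s.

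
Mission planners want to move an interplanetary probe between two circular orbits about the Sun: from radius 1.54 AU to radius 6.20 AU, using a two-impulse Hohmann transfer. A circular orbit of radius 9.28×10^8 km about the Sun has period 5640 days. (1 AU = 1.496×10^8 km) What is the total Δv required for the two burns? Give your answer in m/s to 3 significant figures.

From Kepler's third law T² = 4π²r³/μ at r = 9.28×10^8 km, T = 5640 days = 5640 × 86400 s = 4.87296×10^8 s: μ = 4π²r³/T² = 1.32867×10^11 km³/s².
In km: r₁ = 1.54 × 1.496×10^8 = 2.30384×10^8 km; r₂ = 6.20 × 1.496×10^8 = 9.2752×10^8 km.
The Hohmann ellipse has a_t = (r₁ + r₂)/2 = 5.78952×10^8 km.
At r₁ the circular-orbit speed is v₁ = √(μ/r₁) = 24.015 km/s.
On the transfer ellipse at r₁, vis-viva equation gives v_p = √[μ(2/r₁ − 1/a_t)] = 30.396 km/s.
First burn Δv₁ = |v_p − v₁| = 6.381 km/s.
Circular speed at r₂: v₂ = √(μ/r₂) = 11.969 km/s.
Transfer-orbit speed at r₂: v_a = √[μ(2/r₂ − 1/a_t)] = 7.5501 km/s.
Second burn Δv₂ = |v₂ − v_a| = 4.419 km/s.
Δv = Δv₁ + Δv₂ = 6.381 + 4.419 = 10.80 km/s.

Δv = 10800 m/s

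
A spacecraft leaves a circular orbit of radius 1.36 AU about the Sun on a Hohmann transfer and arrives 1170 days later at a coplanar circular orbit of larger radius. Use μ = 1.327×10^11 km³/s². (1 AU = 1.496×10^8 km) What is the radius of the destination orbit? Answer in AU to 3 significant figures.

In km: r₁ = 1.36 × 1.496×10^8 = 2.03456×10^8 km.
Transfer time t = 1170 days = 1.01088×10^8 s, and t = π√(a_t³/μ).
So a_t = (μ t²/π²)^(1/3) = (1.327×10^11 × (1.01088×10^8)² / π²)^(1/3) = 5.1601×10^8 km.
Since a_t = (r₁ + r₂)/2, r₂ = 2a_t − r₁ = 2×5.1601×10^8 − 2.03456×10^8 = 8.28564×10^8 km.
In AU: r₂ = 8.28564×10^8 / 1.496×10^8 = 5.54 AU.

r₂ = 5.54 AU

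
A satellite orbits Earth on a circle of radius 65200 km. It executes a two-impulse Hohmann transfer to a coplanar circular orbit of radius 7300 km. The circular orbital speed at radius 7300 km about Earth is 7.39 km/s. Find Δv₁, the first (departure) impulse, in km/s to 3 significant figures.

Δv₁ = 1.36 km/s

From the circular-orbit relation v² = μ/r at r = 7300 km: μ = v²r = (7.39)² × 7300 = 3.98668×10^5 km³/s².
Transfer-ellipse semi-major axis a_t = (r₁ + r₂)/2 = (65200 + 7300)/2 = 36250 km.
On the circular orbit at r = 65200 km, v_c = √(μ/r) = 2.473 km/s.
Vis-viva on the transfer ellipse at r = 65200 km gives v_t = √[μ(2/r − 1/a_t)] = 1.110 km/s.
Δv₁ = |v_t − v_c| = |1.110 − 2.473| = 1.363 km/s.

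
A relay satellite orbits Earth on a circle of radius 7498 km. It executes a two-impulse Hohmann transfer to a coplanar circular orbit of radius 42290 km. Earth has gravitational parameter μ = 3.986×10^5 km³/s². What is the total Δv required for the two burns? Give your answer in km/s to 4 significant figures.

Δv = 3.597 km/s

Transfer-ellipse semi-major axis a_t = (r₁ + r₂)/2 = (7498 + 42290)/2 = 24894 km.
Circular speed at r₁: v₁ = √(μ/r₁) = √(3.986×10^5/7498) = 7.291 km/s.
Transfer-orbit speed at r₁ (vis-viva equation): v_p = √[μ(2/r₁ − 1/a_t)] = 9.503 km/s.
First burn Δv₁ = |v_p − v₁| = 2.212 km/s.
At r₂, v₂ = √(μ/r₂) = 3.070 km/s.
Transfer-orbit speed at r₂: v_a = √[μ(2/r₂ − 1/a_t)] = 1.685 km/s.
Second burn Δv₂ = |v₂ − v_a| = 1.385 km/s.
Δv = Δv₁ + Δv₂ = 2.212 + 1.385 = 3.597 km/s.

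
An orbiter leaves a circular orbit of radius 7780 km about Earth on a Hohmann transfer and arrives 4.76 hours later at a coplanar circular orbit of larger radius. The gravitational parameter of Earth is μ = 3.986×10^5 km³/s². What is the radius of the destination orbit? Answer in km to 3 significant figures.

Transfer time t = 4.76 hours = 17136 s, and t = π√(a_t³/μ).
So a_t = (μ t²/π²)^(1/3) = (3.986×10^5 × (17136)² / π²)^(1/3) = 22804 km.
Since a_t = (r₁ + r₂)/2, r₂ = 2a_t − r₁ = 2×22804 − 7780 = 37828 km.

r₂ = 37800 km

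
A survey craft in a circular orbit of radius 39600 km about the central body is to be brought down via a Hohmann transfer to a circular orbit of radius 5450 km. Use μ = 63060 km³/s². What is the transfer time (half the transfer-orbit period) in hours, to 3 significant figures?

Transfer-ellipse semi-major axis a_t = (r₁ + r₂)/2 = (39600 + 5450)/2 = 22525 km.
By Kepler's third law the transfer-orbit period is T = 2π√(a_t³/μ), so t = T/2 = 42290 s.
Converting: 42290 s ÷ 3600 s/hour = 11.7 hours.

t = 11.7 hours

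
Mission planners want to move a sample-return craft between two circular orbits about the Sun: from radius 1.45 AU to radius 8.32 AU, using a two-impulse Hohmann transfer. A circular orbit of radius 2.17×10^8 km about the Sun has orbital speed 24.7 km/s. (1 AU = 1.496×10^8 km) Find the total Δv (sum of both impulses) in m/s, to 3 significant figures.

Δv = 12200 m/s

From the circular-orbit relation v² = μ/r at r = 2.17×10^8 km: μ = v²r = (24.7)² × 2.17×10^8 = 1.32390×10^11 km³/s².
In km: r₁ = 1.45 × 1.496×10^8 = 2.1692×10^8 km; r₂ = 8.32 × 1.496×10^8 = 1.244672×10^9 km.
Transfer-ellipse semi-major axis a_t = (r₁ + r₂)/2 = (2.1692×10^8 + 1.244672×10^9)/2 = 7.30796×10^8 km.
Circular speed at r₁: v₁ = √(μ/r₁) = √(1.32390×10^11/2.1692×10^8) = 24.705 km/s.
Transfer-orbit speed at r₁ (vis-viva): v_p = √[μ(2/r₁ − 1/a_t)] = 32.241 km/s.
First burn Δv₁ = |v_p − v₁| = 7.536 km/s.
At r₂, v₂ = √(μ/r₂) = 10.313 km/s.
Transfer-orbit speed at r₂: v_a = √[μ(2/r₂ − 1/a_t)] = 5.6189 km/s.
Second burn Δv₂ = |v₂ − v_a| = 4.694 km/s.
Δv = Δv₁ + Δv₂ = 7.536 + 4.694 = 12.23 km/s.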